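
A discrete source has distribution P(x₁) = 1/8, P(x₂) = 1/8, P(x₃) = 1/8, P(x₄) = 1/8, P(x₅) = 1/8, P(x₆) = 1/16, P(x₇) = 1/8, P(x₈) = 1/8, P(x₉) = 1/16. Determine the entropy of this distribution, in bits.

3.125 bits

Each probability is a power of 1/2, so log₂(1/p) is an integer.
H = Σ p·log₂(1/p) = 1/8·3 + 1/8·3 + 1/8·3 + 1/8·3 + 1/8·3 + 1/16·4 + 1/8·3 + 1/8·3 + 1/16·4 = 3.125 bits.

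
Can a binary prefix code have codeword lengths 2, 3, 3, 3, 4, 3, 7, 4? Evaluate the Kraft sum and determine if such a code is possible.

0.8828125; yes

With common denominator 2^7 = 128: Σ 2^(−ℓᵢ) = 32/128 + 16/128 + 16/128 + 16/128 + 8/128 + 16/128 + 1/128 + 8/128 = 113/128 = 0.8828125.
Kraft's inequality requires Σ ≤ 1; here Σ = 0.8828125 ≤ 1, so such a prefix code exists.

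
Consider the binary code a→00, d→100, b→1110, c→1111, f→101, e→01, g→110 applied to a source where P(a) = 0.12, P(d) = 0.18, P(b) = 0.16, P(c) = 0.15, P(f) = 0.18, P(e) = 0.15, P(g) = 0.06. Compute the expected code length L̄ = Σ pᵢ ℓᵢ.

3.04 bits/symbol

L̄ = Σ pᵢ·ℓᵢ = 0.12·2 + 0.18·3 + 0.16·4 + 0.15·4 + 0.18·3 + 0.15·2 + 0.06·3 = 3.04 bits/symbol.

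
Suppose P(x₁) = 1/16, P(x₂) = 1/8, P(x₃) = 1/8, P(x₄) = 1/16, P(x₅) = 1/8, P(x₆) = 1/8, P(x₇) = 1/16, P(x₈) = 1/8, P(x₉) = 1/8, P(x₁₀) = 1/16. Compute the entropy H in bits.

Each probability is a power of 1/2, so log₂(1/p) is an integer.
H = Σ p·log₂(1/p) = 1/16·4 + 1/8·3 + 1/8·3 + 1/16·4 + 1/8·3 + 1/8·3 + 1/16·4 + 1/8·3 + 1/8·3 + 1/16·4 = 3.25 bits.

3.25 bits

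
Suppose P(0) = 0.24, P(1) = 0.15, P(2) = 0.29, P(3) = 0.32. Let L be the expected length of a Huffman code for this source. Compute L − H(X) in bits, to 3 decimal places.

Entropy H = −Σ p log₂ p ≈ 1.9486 bits.
Huffman merges: 3/20+6/25→39/100; 29/100+8/25→61/100; 39/100+61/100→1. L = 2 ≈ 2.0000.
L − H = 2.0000 − 1.9486 = 0.051 bits.

0.051 bits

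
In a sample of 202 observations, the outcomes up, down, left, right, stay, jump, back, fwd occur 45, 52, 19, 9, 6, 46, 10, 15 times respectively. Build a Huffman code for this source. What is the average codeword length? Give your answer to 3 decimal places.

Probabilities are the counts divided by 202.
Repeatedly combine the two least-probable nodes; the expected code length is the sum of the merged weights.
merge 3/101 + 9/202 → 15/202
merge 5/101 + 15/202 → 25/202
merge 15/202 + 19/202 → 17/101
merge 25/202 + 17/101 → 59/202
merge 45/202 + 23/101 → 91/202
merge 26/101 + 59/202 → 111/202
merge 91/202 + 111/202 → 1
L = 15/202 + 25/202 + 17/101 + 59/202 + 91/202 + 111/202 + 1 = 537/202 ≈ 2.658 bits/symbol.

2.658 bits/symbol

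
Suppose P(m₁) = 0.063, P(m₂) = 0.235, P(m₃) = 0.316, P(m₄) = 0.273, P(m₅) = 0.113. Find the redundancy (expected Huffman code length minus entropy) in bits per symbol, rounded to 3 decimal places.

0.042 bits

Entropy H = −Σ p log₂ p ≈ 2.1342 bits.
Huffman merges: 63/1000+113/1000→22/125; 22/125+47/200→411/1000; 273/1000+79/250→589/1000; 411/1000+589/1000→1. L = 272/125 ≈ 2.1760.
L − H = 2.1760 − 2.1342 = 0.042 bits.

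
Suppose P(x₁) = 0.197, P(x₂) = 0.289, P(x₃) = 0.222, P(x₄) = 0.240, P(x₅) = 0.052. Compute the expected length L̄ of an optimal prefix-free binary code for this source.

2.249 bits/symbol

Repeatedly combine the two least-probable nodes; the expected code length is the sum of the merged weights.
merge 13/250 + 197/1000 → 249/1000
merge 111/500 + 6/25 → 231/500
merge 249/1000 + 289/1000 → 269/500
merge 231/500 + 269/500 → 1
L = 249/1000 + 231/500 + 269/500 + 1 = 2249/1000 = 2.249 bits/symbol.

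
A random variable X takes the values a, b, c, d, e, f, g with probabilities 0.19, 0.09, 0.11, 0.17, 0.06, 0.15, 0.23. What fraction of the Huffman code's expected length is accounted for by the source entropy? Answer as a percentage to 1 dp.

Entropy H = −Σ p log₂ p ≈ 2.6945 bits.
Huffman merges: 3/50+9/100→3/20; 11/100+3/20→13/50; 3/20+17/100→8/25; 19/100+23/100→21/50; 13/50+8/25→29/50; 21/50+29/50→1. L = 273/100 ≈ 2.7300.
Efficiency = H/L = 2.6945/2.7300 = 98.7%.

98.7%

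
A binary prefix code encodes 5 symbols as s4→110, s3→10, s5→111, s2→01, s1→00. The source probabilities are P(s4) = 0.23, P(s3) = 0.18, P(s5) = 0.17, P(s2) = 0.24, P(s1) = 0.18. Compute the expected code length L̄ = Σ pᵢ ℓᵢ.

2.4 bits/symbol

L̄ = Σ pᵢ·ℓᵢ = 0.23·3 + 0.18·2 + 0.17·3 + 0.24·2 + 0.18·2 = 2.4 bits/symbol.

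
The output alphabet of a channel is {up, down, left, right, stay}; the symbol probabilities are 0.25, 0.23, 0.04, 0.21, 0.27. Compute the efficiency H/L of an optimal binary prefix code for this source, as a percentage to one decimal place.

Entropy H = −Σ p log₂ p ≈ 2.1563 bits.
Huffman merges: 1/25+21/100→1/4; 23/100+1/4→12/25; 1/4+27/100→13/25; 12/25+13/25→1. L = 9/4 ≈ 2.2500.
Efficiency = H/L = 2.1563/2.2500 = 95.8%.

95.8%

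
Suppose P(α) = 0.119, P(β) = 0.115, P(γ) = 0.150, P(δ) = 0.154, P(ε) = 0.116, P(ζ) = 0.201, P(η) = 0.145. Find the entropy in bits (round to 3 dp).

H = −Σ pᵢ log₂ pᵢ.
−0.119·log₂(0.119) = 0.3654
−0.115·log₂(0.115) = 0.3588
−0.150·log₂(0.150) = 0.4105
−0.154·log₂(0.154) = 0.4156
−0.116·log₂(0.116) = 0.3605
−0.201·log₂(0.201) = 0.4653
−0.145·log₂(0.145) = 0.4040
Sum ≈ 2.7802 → 2.780 bits.

2.780 bits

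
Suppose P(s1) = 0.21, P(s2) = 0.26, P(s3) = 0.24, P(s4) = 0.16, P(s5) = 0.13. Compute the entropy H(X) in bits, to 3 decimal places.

H = −Σ pᵢ log₂ pᵢ.
−0.21·log₂(0.21) = 0.4728
−0.26·log₂(0.26) = 0.5053
−0.24·log₂(0.24) = 0.4941
−0.16·log₂(0.16) = 0.4230
−0.13·log₂(0.13) = 0.3826
Sum ≈ 2.2779 → 2.278 bits.

2.278 bits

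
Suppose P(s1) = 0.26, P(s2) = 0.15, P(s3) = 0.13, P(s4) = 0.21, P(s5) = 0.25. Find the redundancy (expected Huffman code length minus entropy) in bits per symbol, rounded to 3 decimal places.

0.009 bits

Entropy H = −Σ p log₂ p ≈ 2.2713 bits.
Huffman merges: 13/100+3/20→7/25; 21/100+1/4→23/50; 13/50+7/25→27/50; 23/50+27/50→1. L = 57/25 ≈ 2.2800.
L − H = 2.2800 − 2.2713 = 0.009 bits.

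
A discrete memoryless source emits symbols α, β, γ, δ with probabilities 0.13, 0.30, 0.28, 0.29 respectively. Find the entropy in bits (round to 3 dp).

H = −Σ pᵢ log₂ pᵢ.
−0.13·log₂(0.13) = 0.3826
−0.30·log₂(0.30) = 0.5211
−0.28·log₂(0.28) = 0.5142
−0.29·log₂(0.29) = 0.5179
Sum ≈ 1.9359 → 1.936 bits.

1.936 bits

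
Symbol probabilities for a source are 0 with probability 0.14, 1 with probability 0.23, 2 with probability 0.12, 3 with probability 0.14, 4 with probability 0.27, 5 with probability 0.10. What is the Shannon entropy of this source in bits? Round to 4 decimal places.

2.4912 bits

H = −Σ pᵢ log₂ pᵢ.
−0.14·log₂(0.14) = 0.3971
−0.23·log₂(0.23) = 0.4877
−0.12·log₂(0.12) = 0.3671
−0.14·log₂(0.14) = 0.3971
−0.27·log₂(0.27) = 0.5100
−0.10·log₂(0.10) = 0.3322
Sum ≈ 2.4912 → 2.4912 bits.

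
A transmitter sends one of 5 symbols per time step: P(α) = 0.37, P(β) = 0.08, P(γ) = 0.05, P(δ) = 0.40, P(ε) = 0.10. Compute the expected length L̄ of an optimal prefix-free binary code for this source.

1.96 bits/symbol

Repeatedly combine the two least-probable nodes; the expected code length is the sum of the merged weights.
merge 1/20 + 2/25 → 13/100
merge 1/10 + 13/100 → 23/100
merge 23/100 + 37/100 → 3/5
merge 2/5 + 3/5 → 1
L = 13/100 + 23/100 + 3/5 + 1 = 49/25 = 1.96 bits/symbol.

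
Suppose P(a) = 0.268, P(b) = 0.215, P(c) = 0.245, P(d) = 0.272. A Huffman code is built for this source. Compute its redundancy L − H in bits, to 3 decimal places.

0.006 bits

Entropy H = −Σ p log₂ p ≈ 1.9939 bits.
Huffman merges: 43/200+49/200→23/50; 67/250+34/125→27/50; 23/50+27/50→1. L = 2 ≈ 2.0000.
L − H = 2.0000 − 1.9939 = 0.006 bits.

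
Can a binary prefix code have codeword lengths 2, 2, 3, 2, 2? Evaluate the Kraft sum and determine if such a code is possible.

1.125; no

With common denominator 2^3 = 8: Σ 2^(−ℓᵢ) = 2/8 + 2/8 + 1/8 + 2/8 + 2/8 = 9/8 = 1.125.
Kraft's inequality requires Σ ≤ 1; here Σ = 1.125 > 1, so no such prefix code exists.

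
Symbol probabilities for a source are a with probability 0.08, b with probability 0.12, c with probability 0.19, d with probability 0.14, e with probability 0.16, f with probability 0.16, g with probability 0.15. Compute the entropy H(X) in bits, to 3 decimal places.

H = −Σ pᵢ log₂ pᵢ.
−0.08·log₂(0.08) = 0.2915
−0.12·log₂(0.12) = 0.3671
−0.19·log₂(0.19) = 0.4552
−0.14·log₂(0.14) = 0.3971
−0.16·log₂(0.16) = 0.4230
−0.16·log₂(0.16) = 0.4230
−0.15·log₂(0.15) = 0.4105
Sum ≈ 2.7675 → 2.767 bits.

2.767 bits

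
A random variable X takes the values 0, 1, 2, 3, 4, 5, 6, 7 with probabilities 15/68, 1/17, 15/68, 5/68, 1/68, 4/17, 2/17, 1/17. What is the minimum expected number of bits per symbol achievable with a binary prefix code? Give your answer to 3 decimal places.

2.721 bits/symbol

Repeatedly combine the two least-probable nodes; the expected code length is the sum of the merged weights.
merge 1/68 + 1/17 → 5/68
merge 1/17 + 5/68 → 9/68
merge 5/68 + 2/17 → 13/68
merge 9/68 + 13/68 → 11/34
merge 15/68 + 15/68 → 15/34
merge 4/17 + 11/34 → 19/34
merge 15/34 + 19/34 → 1
L = 5/68 + 9/68 + 13/68 + 11/34 + 15/34 + 19/34 + 1 = 185/68 ≈ 2.721 bits/symbol.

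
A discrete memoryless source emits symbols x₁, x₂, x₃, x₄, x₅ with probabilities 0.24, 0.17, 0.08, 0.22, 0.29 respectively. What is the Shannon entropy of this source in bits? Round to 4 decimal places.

2.2187 bits

H = −Σ pᵢ log₂ pᵢ.
−0.24·log₂(0.24) = 0.4941
−0.17·log₂(0.17) = 0.4346
−0.08·log₂(0.08) = 0.2915
−0.22·log₂(0.22) = 0.4806
−0.29·log₂(0.29) = 0.5179
Sum ≈ 2.2187 → 2.2187 bits.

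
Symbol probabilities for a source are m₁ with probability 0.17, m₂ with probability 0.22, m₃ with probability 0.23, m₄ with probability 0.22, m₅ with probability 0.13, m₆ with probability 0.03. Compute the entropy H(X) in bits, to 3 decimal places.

H = −Σ pᵢ log₂ pᵢ.
−0.17·log₂(0.17) = 0.4346
−0.22·log₂(0.22) = 0.4806
−0.23·log₂(0.23) = 0.4877
−0.22·log₂(0.22) = 0.4806
−0.13·log₂(0.13) = 0.3826
−0.03·log₂(0.03) = 0.1518
Sum ≈ 2.4178 → 2.418 bits.

2.418 bits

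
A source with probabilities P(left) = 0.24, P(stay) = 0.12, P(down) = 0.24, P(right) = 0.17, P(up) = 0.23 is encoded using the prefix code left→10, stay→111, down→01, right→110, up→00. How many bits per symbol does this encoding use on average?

L̄ = Σ pᵢ·ℓᵢ = 0.24·2 + 0.12·3 + 0.24·2 + 0.17·3 + 0.23·2 = 2.29 bits/symbol.

2.29 bits/symbol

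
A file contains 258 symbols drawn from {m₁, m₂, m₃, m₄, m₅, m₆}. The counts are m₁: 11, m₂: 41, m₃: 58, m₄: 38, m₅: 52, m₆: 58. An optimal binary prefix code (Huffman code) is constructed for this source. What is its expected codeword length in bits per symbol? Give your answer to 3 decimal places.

2.539 bits/symbol

Probabilities are the counts divided by 258.
Repeatedly combine the two least-probable nodes; the expected code length is the sum of the merged weights.
merge 11/258 + 19/129 → 49/258
merge 41/258 + 49/258 → 15/43
merge 26/129 + 29/129 → 55/129
merge 29/129 + 15/43 → 74/129
merge 55/129 + 74/129 → 1
L = 49/258 + 15/43 + 55/129 + 74/129 + 1 = 655/258 ≈ 2.539 bits/symbol.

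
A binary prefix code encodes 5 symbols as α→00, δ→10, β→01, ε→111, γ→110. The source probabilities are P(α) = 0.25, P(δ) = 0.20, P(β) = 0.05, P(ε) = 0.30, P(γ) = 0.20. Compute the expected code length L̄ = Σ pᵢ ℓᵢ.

L̄ = Σ pᵢ·ℓᵢ = 0.25·2 + 0.20·2 + 0.05·2 + 0.30·3 + 0.20·3 = 2.5 bits/symbol.

2.5 bits/symbol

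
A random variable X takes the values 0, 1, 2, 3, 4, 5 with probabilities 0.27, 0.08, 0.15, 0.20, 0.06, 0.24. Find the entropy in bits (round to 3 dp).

H = −Σ pᵢ log₂ pᵢ.
−0.27·log₂(0.27) = 0.5100
−0.08·log₂(0.08) = 0.2915
−0.15·log₂(0.15) = 0.4105
−0.20·log₂(0.20) = 0.4644
−0.06·log₂(0.06) = 0.2435
−0.24·log₂(0.24) = 0.4941
Sum ≈ 2.4141 → 2.414 bits.

2.414 bits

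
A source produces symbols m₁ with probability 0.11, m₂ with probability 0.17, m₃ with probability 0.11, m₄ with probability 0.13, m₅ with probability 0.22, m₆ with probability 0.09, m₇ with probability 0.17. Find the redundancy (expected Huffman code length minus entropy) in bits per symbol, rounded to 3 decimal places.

0.034 bits

Entropy H = −Σ p log₂ p ≈ 2.7456 bits.
Huffman merges: 9/100+11/100→1/5; 11/100+13/100→6/25; 17/100+17/100→17/50; 1/5+11/50→21/50; 6/25+17/50→29/50; 21/50+29/50→1. L = 139/50 ≈ 2.7800.
L − H = 2.7800 − 2.7456 = 0.034 bits.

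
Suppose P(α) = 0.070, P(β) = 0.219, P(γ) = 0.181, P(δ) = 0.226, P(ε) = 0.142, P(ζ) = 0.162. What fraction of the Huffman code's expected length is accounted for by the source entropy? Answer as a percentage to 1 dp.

Entropy H = −Σ p log₂ p ≈ 2.5049 bits.
Huffman merges: 7/100+71/500→53/250; 81/500+181/1000→343/1000; 53/250+219/1000→431/1000; 113/500+343/1000→569/1000; 431/1000+569/1000→1. L = 511/200 ≈ 2.5550.
Efficiency = H/L = 2.5049/2.5550 = 98.0%.

98.0%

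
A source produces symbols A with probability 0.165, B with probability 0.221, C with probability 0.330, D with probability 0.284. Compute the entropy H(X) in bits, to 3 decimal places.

1.954 bits

H = −Σ pᵢ log₂ pᵢ.
−0.165·log₂(0.165) = 0.4289
−0.221·log₂(0.221) = 0.4813
−0.330·log₂(0.330) = 0.5278
−0.284·log₂(0.284) = 0.5158
Sum ≈ 1.9538 → 1.954 bits.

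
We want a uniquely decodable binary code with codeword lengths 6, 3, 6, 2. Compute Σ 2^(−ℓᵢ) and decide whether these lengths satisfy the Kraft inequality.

0.40625; yes

With common denominator 2^6 = 64: Σ 2^(−ℓᵢ) = 1/64 + 8/64 + 1/64 + 16/64 = 26/64 = 0.40625.
Kraft's inequality requires Σ ≤ 1; here Σ = 0.40625 ≤ 1, so such a prefix code exists.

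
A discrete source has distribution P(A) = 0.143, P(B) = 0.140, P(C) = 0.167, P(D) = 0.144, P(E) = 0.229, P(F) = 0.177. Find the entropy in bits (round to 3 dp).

H = −Σ pᵢ log₂ pᵢ.
−0.143·log₂(0.143) = 0.4012
−0.140·log₂(0.140) = 0.3971
−0.167·log₂(0.167) = 0.4312
−0.144·log₂(0.144) = 0.4026
−0.229·log₂(0.229) = 0.4870
−0.177·log₂(0.177) = 0.4422
Sum ≈ 2.5613 → 2.561 bits.

2.561 bits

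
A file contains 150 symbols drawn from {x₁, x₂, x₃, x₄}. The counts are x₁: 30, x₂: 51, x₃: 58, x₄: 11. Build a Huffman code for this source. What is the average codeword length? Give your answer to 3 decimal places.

Probabilities are the counts divided by 150.
Repeatedly combine the two least-probable nodes; the expected code length is the sum of the merged weights.
merge 11/150 + 1/5 → 41/150
merge 41/150 + 17/50 → 46/75
merge 29/75 + 46/75 → 1
L = 41/150 + 46/75 + 1 = 283/150 ≈ 1.887 bits/symbol.

1.887 bits/symbol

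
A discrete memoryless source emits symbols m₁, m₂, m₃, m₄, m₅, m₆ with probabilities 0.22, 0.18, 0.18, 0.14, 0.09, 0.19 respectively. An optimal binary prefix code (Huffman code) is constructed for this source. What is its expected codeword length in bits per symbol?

2.59 bits/symbol

Repeatedly combine the two least-probable nodes; the expected code length is the sum of the merged weights.
merge 9/100 + 7/50 → 23/100
merge 9/50 + 9/50 → 9/25
merge 19/100 + 11/50 → 41/100
merge 23/100 + 9/25 → 59/100
merge 41/100 + 59/100 → 1
L = 23/100 + 9/25 + 41/100 + 59/100 + 1 = 259/100 = 2.59 bits/symbol.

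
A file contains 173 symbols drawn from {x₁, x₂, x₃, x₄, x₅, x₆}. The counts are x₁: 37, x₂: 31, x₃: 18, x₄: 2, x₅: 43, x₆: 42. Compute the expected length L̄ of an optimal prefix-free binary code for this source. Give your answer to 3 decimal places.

2.410 bits/symbol

Probabilities are the counts divided by 173.
Repeatedly combine the two least-probable nodes; the expected code length is the sum of the merged weights.
merge 2/173 + 18/173 → 20/173
merge 20/173 + 31/173 → 51/173
merge 37/173 + 42/173 → 79/173
merge 43/173 + 51/173 → 94/173
merge 79/173 + 94/173 → 1
L = 20/173 + 51/173 + 79/173 + 94/173 + 1 = 417/173 ≈ 2.410 bits/symbol.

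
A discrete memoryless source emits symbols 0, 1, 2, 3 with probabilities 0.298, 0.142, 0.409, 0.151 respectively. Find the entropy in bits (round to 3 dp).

1.860 bits

H = −Σ pᵢ log₂ pᵢ.
−0.298·log₂(0.298) = 0.5205
−0.142·log₂(0.142) = 0.3999
−0.409·log₂(0.409) = 0.5275
−0.151·log₂(0.151) = 0.4118
Sum ≈ 1.8597 → 1.860 bits.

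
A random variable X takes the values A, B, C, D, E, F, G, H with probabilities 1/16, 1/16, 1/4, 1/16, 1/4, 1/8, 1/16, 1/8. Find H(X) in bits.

2.75 bits

Each probability is a power of 1/2, so log₂(1/p) is an integer.
H = Σ p·log₂(1/p) = 1/16·4 + 1/16·4 + 1/4·2 + 1/16·4 + 1/4·2 + 1/8·3 + 1/16·4 + 1/8·3 = 2.75 bits.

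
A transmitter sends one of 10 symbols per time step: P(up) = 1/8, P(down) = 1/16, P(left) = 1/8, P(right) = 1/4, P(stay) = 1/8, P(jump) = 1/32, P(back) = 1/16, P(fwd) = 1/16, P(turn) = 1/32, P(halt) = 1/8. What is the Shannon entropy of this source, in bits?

Each probability is a power of 1/2, so log₂(1/p) is an integer.
H = Σ p·log₂(1/p) = 1/8·3 + 1/16·4 + 1/8·3 + 1/4·2 + 1/8·3 + 1/32·5 + 1/16·4 + 1/16·4 + 1/32·5 + 1/8·3 = 3.0625 bits.

3.0625 bits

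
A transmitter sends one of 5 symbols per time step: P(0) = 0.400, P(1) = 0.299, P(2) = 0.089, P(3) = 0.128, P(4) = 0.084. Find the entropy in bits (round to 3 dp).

2.040 bits

H = −Σ pᵢ log₂ pᵢ.
−0.400·log₂(0.400) = 0.5288
−0.299·log₂(0.299) = 0.5208
−0.089·log₂(0.089) = 0.3106
−0.128·log₂(0.128) = 0.3796
−0.084·log₂(0.084) = 0.3002
Sum ≈ 2.0400 → 2.040 bits.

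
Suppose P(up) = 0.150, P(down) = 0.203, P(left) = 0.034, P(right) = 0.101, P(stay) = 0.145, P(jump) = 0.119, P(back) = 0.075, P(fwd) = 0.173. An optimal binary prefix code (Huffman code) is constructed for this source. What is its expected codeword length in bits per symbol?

2.906 bits/symbol

Repeatedly combine the two least-probable nodes; the expected code length is the sum of the merged weights.
merge 17/500 + 3/40 → 109/1000
merge 101/1000 + 109/1000 → 21/100
merge 119/1000 + 29/200 → 33/125
merge 3/20 + 173/1000 → 323/1000
merge 203/1000 + 21/100 → 413/1000
merge 33/125 + 323/1000 → 587/1000
merge 413/1000 + 587/1000 → 1
L = 109/1000 + 21/100 + 33/125 + 323/1000 + 413/1000 + 587/1000 + 1 = 1453/500 = 2.906 bits/symbol.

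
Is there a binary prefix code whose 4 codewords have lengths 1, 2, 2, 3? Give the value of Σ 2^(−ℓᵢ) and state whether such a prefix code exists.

1.125; no

With common denominator 2^3 = 8: Σ 2^(−ℓᵢ) = 4/8 + 2/8 + 2/8 + 1/8 = 9/8 = 1.125.
Kraft's inequality requires Σ ≤ 1; here Σ = 1.125 > 1, so no such prefix code exists.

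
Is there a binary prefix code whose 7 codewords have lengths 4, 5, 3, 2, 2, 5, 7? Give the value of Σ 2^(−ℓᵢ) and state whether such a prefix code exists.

With common denominator 2^7 = 128: Σ 2^(−ℓᵢ) = 8/128 + 4/128 + 16/128 + 32/128 + 32/128 + 4/128 + 1/128 = 97/128 = 0.7578125.
Kraft's inequality requires Σ ≤ 1; here Σ = 0.7578125 ≤ 1, so such a prefix code exists.

0.7578125; yes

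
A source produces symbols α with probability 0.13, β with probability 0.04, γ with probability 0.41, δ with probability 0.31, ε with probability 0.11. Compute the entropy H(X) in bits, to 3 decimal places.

1.970 bits

H = −Σ pᵢ log₂ pᵢ.
−0.13·log₂(0.13) = 0.3826
−0.04·log₂(0.04) = 0.1858
−0.41·log₂(0.41) = 0.5274
−0.31·log₂(0.31) = 0.5238
−0.11·log₂(0.11) = 0.3503
Sum ≈ 1.9699 → 1.970 bits.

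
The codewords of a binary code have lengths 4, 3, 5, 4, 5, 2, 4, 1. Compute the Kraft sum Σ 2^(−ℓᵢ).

With common denominator 2^5 = 32: Σ 2^(−ℓᵢ) = 2/32 + 4/32 + 1/32 + 2/32 + 1/32 + 8/32 + 2/32 + 16/32 = 36/32 = 1.125.

1.125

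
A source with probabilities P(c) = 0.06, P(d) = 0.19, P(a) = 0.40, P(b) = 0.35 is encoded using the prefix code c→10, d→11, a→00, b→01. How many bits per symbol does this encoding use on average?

2 bits/symbol

L̄ = Σ pᵢ·ℓᵢ = 0.06·2 + 0.19·2 + 0.40·2 + 0.35·2 = 2 bits/symbol.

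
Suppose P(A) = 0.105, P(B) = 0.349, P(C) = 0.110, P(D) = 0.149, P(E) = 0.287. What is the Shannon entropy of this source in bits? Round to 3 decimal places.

2.148 bits

H = −Σ pᵢ log₂ pᵢ.
−0.105·log₂(0.105) = 0.3414
−0.349·log₂(0.349) = 0.5300
−0.110·log₂(0.110) = 0.3503
−0.149·log₂(0.149) = 0.4092
−0.287·log₂(0.287) = 0.5169
Sum ≈ 2.1478 → 2.148 bits.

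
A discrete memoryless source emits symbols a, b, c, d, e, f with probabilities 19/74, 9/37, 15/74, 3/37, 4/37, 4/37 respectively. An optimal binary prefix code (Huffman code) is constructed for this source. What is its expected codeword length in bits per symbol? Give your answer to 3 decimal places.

Repeatedly combine the two least-probable nodes; the expected code length is the sum of the merged weights.
merge 3/37 + 4/37 → 7/37
merge 4/37 + 7/37 → 11/37
merge 15/74 + 9/37 → 33/74
merge 19/74 + 11/37 → 41/74
merge 33/74 + 41/74 → 1
L = 7/37 + 11/37 + 33/74 + 41/74 + 1 = 92/37 ≈ 2.486 bits/symbol.

2.486 bits/symbol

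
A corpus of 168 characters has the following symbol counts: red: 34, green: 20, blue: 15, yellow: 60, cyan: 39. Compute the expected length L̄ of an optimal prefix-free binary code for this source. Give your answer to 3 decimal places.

2.208 bits/symbol

Probabilities are the counts divided by 168.
Repeatedly combine the two least-probable nodes; the expected code length is the sum of the merged weights.
merge 5/56 + 5/42 → 5/24
merge 17/84 + 5/24 → 23/56
merge 13/56 + 5/14 → 33/56
merge 23/56 + 33/56 → 1
L = 5/24 + 23/56 + 33/56 + 1 = 53/24 ≈ 2.208 bits/symbol.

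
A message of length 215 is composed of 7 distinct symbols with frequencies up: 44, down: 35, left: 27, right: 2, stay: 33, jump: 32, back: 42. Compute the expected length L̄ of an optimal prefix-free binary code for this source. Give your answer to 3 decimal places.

2.735 bits/symbol

Probabilities are the counts divided by 215.
Repeatedly combine the two least-probable nodes; the expected code length is the sum of the merged weights.
merge 2/215 + 27/215 → 29/215
merge 29/215 + 32/215 → 61/215
merge 33/215 + 7/43 → 68/215
merge 42/215 + 44/215 → 2/5
merge 61/215 + 68/215 → 3/5
merge 2/5 + 3/5 → 1
L = 29/215 + 61/215 + 68/215 + 2/5 + 3/5 + 1 = 588/215 ≈ 2.735 bits/symbol.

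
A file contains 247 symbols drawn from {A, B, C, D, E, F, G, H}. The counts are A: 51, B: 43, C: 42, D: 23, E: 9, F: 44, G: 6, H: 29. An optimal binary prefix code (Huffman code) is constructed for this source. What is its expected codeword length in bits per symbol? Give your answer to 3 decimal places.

2.830 bits/symbol

Probabilities are the counts divided by 247.
Repeatedly combine the two least-probable nodes; the expected code length is the sum of the merged weights.
merge 6/247 + 9/247 → 15/247
merge 15/247 + 23/247 → 2/13
merge 29/247 + 2/13 → 67/247
merge 42/247 + 43/247 → 85/247
merge 44/247 + 51/247 → 5/13
merge 67/247 + 85/247 → 8/13
merge 5/13 + 8/13 → 1
L = 15/247 + 2/13 + 67/247 + 85/247 + 5/13 + 8/13 + 1 = 699/247 ≈ 2.830 bits/symbol.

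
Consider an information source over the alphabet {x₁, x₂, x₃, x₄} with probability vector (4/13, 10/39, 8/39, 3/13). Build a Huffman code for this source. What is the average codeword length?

Repeatedly combine the two least-probable nodes; the expected code length is the sum of the merged weights.
merge 8/39 + 3/13 → 17/39
merge 10/39 + 4/13 → 22/39
merge 17/39 + 22/39 → 1
L = 17/39 + 22/39 + 1 = 2 bits/symbol.

2 bits/symbol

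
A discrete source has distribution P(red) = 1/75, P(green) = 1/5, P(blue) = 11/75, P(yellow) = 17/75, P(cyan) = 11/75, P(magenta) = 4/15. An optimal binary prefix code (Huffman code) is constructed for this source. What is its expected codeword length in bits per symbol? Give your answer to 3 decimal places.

Repeatedly combine the two least-probable nodes; the expected code length is the sum of the merged weights.
merge 1/75 + 11/75 → 4/25
merge 11/75 + 4/25 → 23/75
merge 1/5 + 17/75 → 32/75
merge 4/15 + 23/75 → 43/75
merge 32/75 + 43/75 → 1
L = 4/25 + 23/75 + 32/75 + 43/75 + 1 = 37/15 ≈ 2.467 bits/symbol.

2.467 bits/symbol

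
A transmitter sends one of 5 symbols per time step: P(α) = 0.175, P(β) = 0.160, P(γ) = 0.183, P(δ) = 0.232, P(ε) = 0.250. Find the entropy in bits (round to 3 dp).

2.300 bits

H = −Σ pᵢ log₂ pᵢ.
−0.175·log₂(0.175) = 0.4401
−0.160·log₂(0.160) = 0.4230
−0.183·log₂(0.183) = 0.4484
−0.232·log₂(0.232) = 0.4890
−0.250·log₂(0.250) = 0.5000
Sum ≈ 2.3004 → 2.300 bits.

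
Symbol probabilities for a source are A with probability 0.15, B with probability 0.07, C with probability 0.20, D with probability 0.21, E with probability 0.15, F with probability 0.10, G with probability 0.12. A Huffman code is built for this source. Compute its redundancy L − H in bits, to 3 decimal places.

0.034 bits

Entropy H = −Σ p log₂ p ≈ 2.7261 bits.
Huffman merges: 7/100+1/10→17/100; 3/25+3/20→27/100; 3/20+17/100→8/25; 1/5+21/100→41/100; 27/100+8/25→59/100; 41/100+59/100→1. L = 69/25 ≈ 2.7600.
L − H = 2.7600 − 2.7261 = 0.034 bits.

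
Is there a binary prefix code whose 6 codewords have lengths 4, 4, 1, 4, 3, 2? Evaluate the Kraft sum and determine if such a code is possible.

With common denominator 2^4 = 16: Σ 2^(−ℓᵢ) = 1/16 + 1/16 + 8/16 + 1/16 + 2/16 + 4/16 = 17/16 = 1.0625.
Kraft's inequality requires Σ ≤ 1; here Σ = 1.0625 > 1, so no such prefix code exists.

1.0625; no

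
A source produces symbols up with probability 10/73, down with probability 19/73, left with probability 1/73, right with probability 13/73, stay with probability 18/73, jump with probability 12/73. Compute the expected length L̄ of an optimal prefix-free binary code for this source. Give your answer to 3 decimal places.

Repeatedly combine the two least-probable nodes; the expected code length is the sum of the merged weights.
merge 1/73 + 10/73 → 11/73
merge 11/73 + 12/73 → 23/73
merge 13/73 + 18/73 → 31/73
merge 19/73 + 23/73 → 42/73
merge 31/73 + 42/73 → 1
L = 11/73 + 23/73 + 31/73 + 42/73 + 1 = 180/73 ≈ 2.466 bits/symbol.

2.466 bits/symbol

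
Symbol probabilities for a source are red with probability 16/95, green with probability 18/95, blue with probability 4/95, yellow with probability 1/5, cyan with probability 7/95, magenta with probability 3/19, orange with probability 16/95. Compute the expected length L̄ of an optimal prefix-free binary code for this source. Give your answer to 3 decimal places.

2.726 bits/symbol

Repeatedly combine the two least-probable nodes; the expected code length is the sum of the merged weights.
merge 4/95 + 7/95 → 11/95
merge 11/95 + 3/19 → 26/95
merge 16/95 + 16/95 → 32/95
merge 18/95 + 1/5 → 37/95
merge 26/95 + 32/95 → 58/95
merge 37/95 + 58/95 → 1
L = 11/95 + 26/95 + 32/95 + 37/95 + 58/95 + 1 = 259/95 ≈ 2.726 bits/symbol.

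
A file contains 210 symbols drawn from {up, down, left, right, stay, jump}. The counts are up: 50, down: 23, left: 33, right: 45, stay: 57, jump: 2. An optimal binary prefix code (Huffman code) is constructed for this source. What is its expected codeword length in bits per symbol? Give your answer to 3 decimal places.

2.395 bits/symbol

Probabilities are the counts divided by 210.
Repeatedly combine the two least-probable nodes; the expected code length is the sum of the merged weights.
merge 1/105 + 23/210 → 5/42
merge 5/42 + 11/70 → 29/105
merge 3/14 + 5/21 → 19/42
merge 19/70 + 29/105 → 23/42
merge 19/42 + 23/42 → 1
L = 5/42 + 29/105 + 19/42 + 23/42 + 1 = 503/210 ≈ 2.395 bits/symbol.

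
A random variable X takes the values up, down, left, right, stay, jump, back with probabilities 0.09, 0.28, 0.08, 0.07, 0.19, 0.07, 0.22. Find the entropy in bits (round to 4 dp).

2.5913 bits

H = −Σ pᵢ log₂ pᵢ.
−0.09·log₂(0.09) = 0.3127
−0.28·log₂(0.28) = 0.5142
−0.08·log₂(0.08) = 0.2915
−0.07·log₂(0.07) = 0.2686
−0.19·log₂(0.19) = 0.4552
−0.07·log₂(0.07) = 0.2686
−0.22·log₂(0.22) = 0.4806
Sum ≈ 2.5913 → 2.5913 bits.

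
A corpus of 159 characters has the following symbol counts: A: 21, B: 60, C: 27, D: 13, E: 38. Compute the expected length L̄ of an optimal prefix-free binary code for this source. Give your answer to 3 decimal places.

Probabilities are the counts divided by 159.
Repeatedly combine the two least-probable nodes; the expected code length is the sum of the merged weights.
merge 13/159 + 7/53 → 34/159
merge 9/53 + 34/159 → 61/159
merge 38/159 + 20/53 → 98/159
merge 61/159 + 98/159 → 1
L = 34/159 + 61/159 + 98/159 + 1 = 352/159 ≈ 2.214 bits/symbol.

2.214 bits/symbol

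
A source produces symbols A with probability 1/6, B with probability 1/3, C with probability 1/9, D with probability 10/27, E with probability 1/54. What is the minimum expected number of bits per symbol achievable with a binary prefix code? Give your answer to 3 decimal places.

Repeatedly combine the two least-probable nodes; the expected code length is the sum of the merged weights.
merge 1/54 + 1/9 → 7/54
merge 7/54 + 1/6 → 8/27
merge 8/27 + 1/3 → 17/27
merge 10/27 + 17/27 → 1
L = 7/54 + 8/27 + 17/27 + 1 = 37/18 ≈ 2.056 bits/symbol.

2.056 bits/symbol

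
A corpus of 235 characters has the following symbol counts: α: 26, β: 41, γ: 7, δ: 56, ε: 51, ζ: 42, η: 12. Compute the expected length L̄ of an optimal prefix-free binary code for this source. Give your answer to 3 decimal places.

Probabilities are the counts divided by 235.
Repeatedly combine the two least-probable nodes; the expected code length is the sum of the merged weights.
merge 7/235 + 12/235 → 19/235
merge 19/235 + 26/235 → 9/47
merge 41/235 + 42/235 → 83/235
merge 9/47 + 51/235 → 96/235
merge 56/235 + 83/235 → 139/235
merge 96/235 + 139/235 → 1
L = 19/235 + 9/47 + 83/235 + 96/235 + 139/235 + 1 = 617/235 ≈ 2.626 bits/symbol.

2.626 bits/symbol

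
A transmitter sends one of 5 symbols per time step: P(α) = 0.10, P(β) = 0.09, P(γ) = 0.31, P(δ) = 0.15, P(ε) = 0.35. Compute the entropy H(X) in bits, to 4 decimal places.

2.1093 bits

H = −Σ pᵢ log₂ pᵢ.
−0.10·log₂(0.10) = 0.3322
−0.09·log₂(0.09) = 0.3127
−0.31·log₂(0.31) = 0.5238
−0.15·log₂(0.15) = 0.4105
−0.35·log₂(0.35) = 0.5301
Sum ≈ 2.1093 → 2.1093 bits.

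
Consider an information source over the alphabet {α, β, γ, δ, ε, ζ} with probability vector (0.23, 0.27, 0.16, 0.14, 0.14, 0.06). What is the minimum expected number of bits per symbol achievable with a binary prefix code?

2.5 bits/symbol

Repeatedly combine the two least-probable nodes; the expected code length is the sum of the merged weights.
merge 3/50 + 7/50 → 1/5
merge 7/50 + 4/25 → 3/10
merge 1/5 + 23/100 → 43/100
merge 27/100 + 3/10 → 57/100
merge 43/100 + 57/100 → 1
L = 1/5 + 3/10 + 43/100 + 57/100 + 1 = 5/2 = 2.5 bits/symbol.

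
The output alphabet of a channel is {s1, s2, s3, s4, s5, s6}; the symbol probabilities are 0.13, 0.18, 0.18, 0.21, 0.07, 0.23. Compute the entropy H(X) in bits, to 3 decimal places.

H = −Σ pᵢ log₂ pᵢ.
−0.13·log₂(0.13) = 0.3826
−0.18·log₂(0.18) = 0.4453
−0.18·log₂(0.18) = 0.4453
−0.21·log₂(0.21) = 0.4728
−0.07·log₂(0.07) = 0.2686
−0.23·log₂(0.23) = 0.4877
Sum ≈ 2.5023 → 2.502 bits.

2.502 bits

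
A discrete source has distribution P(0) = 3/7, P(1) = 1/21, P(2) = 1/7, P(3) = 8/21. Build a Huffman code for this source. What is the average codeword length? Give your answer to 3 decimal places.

1.762 bits/symbol

Repeatedly combine the two least-probable nodes; the expected code length is the sum of the merged weights.
merge 1/21 + 1/7 → 4/21
merge 4/21 + 8/21 → 4/7
merge 3/7 + 4/7 → 1
L = 4/21 + 4/7 + 1 = 37/21 ≈ 1.762 bits/symbol.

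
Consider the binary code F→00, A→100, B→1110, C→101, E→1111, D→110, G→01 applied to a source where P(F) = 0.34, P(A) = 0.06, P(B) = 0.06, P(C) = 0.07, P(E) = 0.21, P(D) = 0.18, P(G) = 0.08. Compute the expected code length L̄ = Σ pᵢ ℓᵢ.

L̄ = Σ pᵢ·ℓᵢ = 0.34·2 + 0.06·3 + 0.06·4 + 0.07·3 + 0.21·4 + 0.18·3 + 0.08·2 = 2.85 bits/symbol.

2.85 bits/symbol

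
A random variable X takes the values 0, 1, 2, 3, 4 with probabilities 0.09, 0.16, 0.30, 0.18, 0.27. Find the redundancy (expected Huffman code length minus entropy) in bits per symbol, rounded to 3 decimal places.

Entropy H = −Σ p log₂ p ≈ 2.2121 bits.
Huffman merges: 9/100+4/25→1/4; 9/50+1/4→43/100; 27/100+3/10→57/100; 43/100+57/100→1. L = 9/4 ≈ 2.2500.
L − H = 2.2500 − 2.2121 = 0.038 bits.

0.038 bits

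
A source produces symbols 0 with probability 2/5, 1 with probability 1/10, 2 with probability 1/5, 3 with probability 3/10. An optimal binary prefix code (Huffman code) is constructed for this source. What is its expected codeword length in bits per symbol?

Repeatedly combine the two least-probable nodes; the expected code length is the sum of the merged weights.
merge 1/10 + 1/5 → 3/10
merge 3/10 + 3/10 → 3/5
merge 2/5 + 3/5 → 1
L = 3/10 + 3/5 + 1 = 19/10 = 1.9 bits/symbol.

1.9 bits/symbol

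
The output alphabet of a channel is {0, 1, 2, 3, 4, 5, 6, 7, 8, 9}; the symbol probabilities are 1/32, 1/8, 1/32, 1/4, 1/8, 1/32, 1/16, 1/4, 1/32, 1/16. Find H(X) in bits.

2.875 bits

Each probability is a power of 1/2, so log₂(1/p) is an integer.
H = Σ p·log₂(1/p) = 1/32·5 + 1/8·3 + 1/32·5 + 1/4·2 + 1/8·3 + 1/32·5 + 1/16·4 + 1/4·2 + 1/32·5 + 1/16·4 = 2.875 bits.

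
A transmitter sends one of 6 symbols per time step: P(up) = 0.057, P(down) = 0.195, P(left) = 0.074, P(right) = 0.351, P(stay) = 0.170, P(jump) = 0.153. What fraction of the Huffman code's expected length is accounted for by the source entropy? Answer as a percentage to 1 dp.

Entropy H = −Σ p log₂ p ≈ 2.3526 bits.
Huffman merges: 57/1000+37/500→131/1000; 131/1000+153/1000→71/250; 17/100+39/200→73/200; 71/250+351/1000→127/200; 73/200+127/200→1. L = 483/200 ≈ 2.4150.
Efficiency = H/L = 2.3526/2.4150 = 97.4%.

97.4%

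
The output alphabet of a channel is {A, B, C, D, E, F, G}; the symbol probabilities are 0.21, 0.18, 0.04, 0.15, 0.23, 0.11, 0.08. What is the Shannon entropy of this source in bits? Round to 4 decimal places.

H = −Σ pᵢ log₂ pᵢ.
−0.21·log₂(0.21) = 0.4728
−0.18·log₂(0.18) = 0.4453
−0.04·log₂(0.04) = 0.1858
−0.15·log₂(0.15) = 0.4105
−0.23·log₂(0.23) = 0.4877
−0.11·log₂(0.11) = 0.3503
−0.08·log₂(0.08) = 0.2915
Sum ≈ 2.6439 → 2.6439 bits.

2.6439 bits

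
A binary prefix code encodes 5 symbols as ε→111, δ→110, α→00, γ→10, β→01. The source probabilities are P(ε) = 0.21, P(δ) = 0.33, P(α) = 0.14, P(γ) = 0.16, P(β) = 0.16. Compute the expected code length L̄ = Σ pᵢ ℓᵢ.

2.54 bits/symbol

L̄ = Σ pᵢ·ℓᵢ = 0.21·3 + 0.33·3 + 0.14·2 + 0.16·2 + 0.16·2 = 2.54 bits/symbol.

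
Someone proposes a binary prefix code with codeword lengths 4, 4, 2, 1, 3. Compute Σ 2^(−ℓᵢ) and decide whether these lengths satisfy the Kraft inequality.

1; yes

With common denominator 2^4 = 16: Σ 2^(−ℓᵢ) = 1/16 + 1/16 + 4/16 + 8/16 + 2/16 = 16/16 = 1.
Kraft's inequality requires Σ ≤ 1; here Σ = 1 ≤ 1, so such a prefix code exists.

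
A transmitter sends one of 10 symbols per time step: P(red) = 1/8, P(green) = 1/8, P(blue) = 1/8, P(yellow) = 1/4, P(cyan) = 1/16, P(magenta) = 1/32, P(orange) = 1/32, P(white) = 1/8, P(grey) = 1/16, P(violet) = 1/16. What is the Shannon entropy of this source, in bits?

Each probability is a power of 1/2, so log₂(1/p) is an integer.
H = Σ p·log₂(1/p) = 1/8·3 + 1/8·3 + 1/8·3 + 1/4·2 + 1/16·4 + 1/32·5 + 1/32·5 + 1/8·3 + 1/16·4 + 1/16·4 = 3.0625 bits.

3.0625 bits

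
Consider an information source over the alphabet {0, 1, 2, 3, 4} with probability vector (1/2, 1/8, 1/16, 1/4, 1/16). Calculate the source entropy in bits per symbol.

Each probability is a power of 1/2, so log₂(1/p) is an integer.
H = Σ p·log₂(1/p) = 1/2·1 + 1/8·3 + 1/16·4 + 1/4·2 + 1/16·4 = 1.875 bits.

1.875 bits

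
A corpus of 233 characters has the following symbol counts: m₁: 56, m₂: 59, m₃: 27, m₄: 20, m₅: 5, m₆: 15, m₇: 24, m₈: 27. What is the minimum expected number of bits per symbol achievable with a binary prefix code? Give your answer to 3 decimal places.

2.764 bits/symbol

Probabilities are the counts divided by 233.
Repeatedly combine the two least-probable nodes; the expected code length is the sum of the merged weights.
merge 5/233 + 15/233 → 20/233
merge 20/233 + 20/233 → 40/233
merge 24/233 + 27/233 → 51/233
merge 27/233 + 40/233 → 67/233
merge 51/233 + 56/233 → 107/233
merge 59/233 + 67/233 → 126/233
merge 107/233 + 126/233 → 1
L = 20/233 + 40/233 + 51/233 + 67/233 + 107/233 + 126/233 + 1 = 644/233 ≈ 2.764 bits/symbol.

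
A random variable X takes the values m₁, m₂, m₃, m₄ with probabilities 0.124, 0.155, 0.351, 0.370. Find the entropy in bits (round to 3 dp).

H = −Σ pᵢ log₂ pᵢ.
−0.124·log₂(0.124) = 0.3734
−0.155·log₂(0.155) = 0.4169
−0.351·log₂(0.351) = 0.5302
−0.370·log₂(0.370) = 0.5307
Sum ≈ 1.8512 → 1.851 bits.

1.851 bits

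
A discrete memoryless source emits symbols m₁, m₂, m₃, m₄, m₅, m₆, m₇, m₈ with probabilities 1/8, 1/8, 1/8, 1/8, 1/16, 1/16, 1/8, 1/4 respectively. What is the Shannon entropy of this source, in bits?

Each probability is a power of 1/2, so log₂(1/p) is an integer.
H = Σ p·log₂(1/p) = 1/8·3 + 1/8·3 + 1/8·3 + 1/8·3 + 1/16·4 + 1/16·4 + 1/8·3 + 1/4·2 = 2.875 bits.

2.875 bits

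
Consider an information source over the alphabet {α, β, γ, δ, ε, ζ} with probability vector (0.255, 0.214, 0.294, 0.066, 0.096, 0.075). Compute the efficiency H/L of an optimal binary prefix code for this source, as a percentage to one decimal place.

Entropy H = −Σ p log₂ p ≈ 2.3616 bits.
Huffman merges: 33/500+3/40→141/1000; 12/125+141/1000→237/1000; 107/500+237/1000→451/1000; 51/200+147/500→549/1000; 451/1000+549/1000→1. L = 1189/500 ≈ 2.3780.
Efficiency = H/L = 2.3616/2.3780 = 99.3%.

99.3%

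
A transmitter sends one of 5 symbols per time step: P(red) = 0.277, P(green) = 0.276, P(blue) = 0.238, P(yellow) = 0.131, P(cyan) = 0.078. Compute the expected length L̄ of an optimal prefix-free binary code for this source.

Repeatedly combine the two least-probable nodes; the expected code length is the sum of the merged weights.
merge 39/500 + 131/1000 → 209/1000
merge 209/1000 + 119/500 → 447/1000
merge 69/250 + 277/1000 → 553/1000
merge 447/1000 + 553/1000 → 1
L = 209/1000 + 447/1000 + 553/1000 + 1 = 2209/1000 = 2.209 bits/symbol.

2.209 bits/symbol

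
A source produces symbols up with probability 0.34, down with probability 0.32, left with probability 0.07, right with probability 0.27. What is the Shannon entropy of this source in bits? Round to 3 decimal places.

1.834 bits

H = −Σ pᵢ log₂ pᵢ.
−0.34·log₂(0.34) = 0.5292
−0.32·log₂(0.32) = 0.5260
−0.07·log₂(0.07) = 0.2686
−0.27·log₂(0.27) = 0.5100
Sum ≈ 1.8338 → 1.834 bits.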